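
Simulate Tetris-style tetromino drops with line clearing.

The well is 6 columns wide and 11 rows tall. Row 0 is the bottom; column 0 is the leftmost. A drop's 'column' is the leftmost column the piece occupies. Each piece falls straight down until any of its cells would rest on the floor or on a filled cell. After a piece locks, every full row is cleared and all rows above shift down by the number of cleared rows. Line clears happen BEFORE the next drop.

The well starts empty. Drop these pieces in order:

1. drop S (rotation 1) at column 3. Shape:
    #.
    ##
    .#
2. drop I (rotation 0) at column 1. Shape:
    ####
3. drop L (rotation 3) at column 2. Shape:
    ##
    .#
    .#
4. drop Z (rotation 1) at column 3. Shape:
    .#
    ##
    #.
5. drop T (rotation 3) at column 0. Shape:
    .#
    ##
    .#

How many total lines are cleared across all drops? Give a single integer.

Answer: 0

Derivation:
Drop 1: S rot1 at col 3 lands with bottom-row=0; cleared 0 line(s) (total 0); column heights now [0 0 0 3 2 0], max=3
Drop 2: I rot0 at col 1 lands with bottom-row=3; cleared 0 line(s) (total 0); column heights now [0 4 4 4 4 0], max=4
Drop 3: L rot3 at col 2 lands with bottom-row=4; cleared 0 line(s) (total 0); column heights now [0 4 7 7 4 0], max=7
Drop 4: Z rot1 at col 3 lands with bottom-row=7; cleared 0 line(s) (total 0); column heights now [0 4 7 9 10 0], max=10
Drop 5: T rot3 at col 0 lands with bottom-row=4; cleared 0 line(s) (total 0); column heights now [6 7 7 9 10 0], max=10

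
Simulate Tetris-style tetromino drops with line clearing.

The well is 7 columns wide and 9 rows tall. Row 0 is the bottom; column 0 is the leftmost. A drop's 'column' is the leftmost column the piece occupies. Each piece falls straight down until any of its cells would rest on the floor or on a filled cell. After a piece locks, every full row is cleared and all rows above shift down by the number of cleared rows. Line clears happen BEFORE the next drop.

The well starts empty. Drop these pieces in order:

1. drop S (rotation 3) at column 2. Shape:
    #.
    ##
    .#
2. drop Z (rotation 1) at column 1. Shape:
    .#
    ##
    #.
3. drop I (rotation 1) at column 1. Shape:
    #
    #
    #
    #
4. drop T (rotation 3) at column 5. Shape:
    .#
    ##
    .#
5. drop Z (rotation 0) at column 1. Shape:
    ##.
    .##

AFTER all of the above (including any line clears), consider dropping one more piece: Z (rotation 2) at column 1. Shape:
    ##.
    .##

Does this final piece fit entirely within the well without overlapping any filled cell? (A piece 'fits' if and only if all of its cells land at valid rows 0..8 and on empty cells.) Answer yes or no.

Drop 1: S rot3 at col 2 lands with bottom-row=0; cleared 0 line(s) (total 0); column heights now [0 0 3 2 0 0 0], max=3
Drop 2: Z rot1 at col 1 lands with bottom-row=2; cleared 0 line(s) (total 0); column heights now [0 4 5 2 0 0 0], max=5
Drop 3: I rot1 at col 1 lands with bottom-row=4; cleared 0 line(s) (total 0); column heights now [0 8 5 2 0 0 0], max=8
Drop 4: T rot3 at col 5 lands with bottom-row=0; cleared 0 line(s) (total 0); column heights now [0 8 5 2 0 2 3], max=8
Drop 5: Z rot0 at col 1 lands with bottom-row=7; cleared 0 line(s) (total 0); column heights now [0 9 9 8 0 2 3], max=9
Test piece Z rot2 at col 1 (width 3): heights before test = [0 9 9 8 0 2 3]; fits = False

Answer: no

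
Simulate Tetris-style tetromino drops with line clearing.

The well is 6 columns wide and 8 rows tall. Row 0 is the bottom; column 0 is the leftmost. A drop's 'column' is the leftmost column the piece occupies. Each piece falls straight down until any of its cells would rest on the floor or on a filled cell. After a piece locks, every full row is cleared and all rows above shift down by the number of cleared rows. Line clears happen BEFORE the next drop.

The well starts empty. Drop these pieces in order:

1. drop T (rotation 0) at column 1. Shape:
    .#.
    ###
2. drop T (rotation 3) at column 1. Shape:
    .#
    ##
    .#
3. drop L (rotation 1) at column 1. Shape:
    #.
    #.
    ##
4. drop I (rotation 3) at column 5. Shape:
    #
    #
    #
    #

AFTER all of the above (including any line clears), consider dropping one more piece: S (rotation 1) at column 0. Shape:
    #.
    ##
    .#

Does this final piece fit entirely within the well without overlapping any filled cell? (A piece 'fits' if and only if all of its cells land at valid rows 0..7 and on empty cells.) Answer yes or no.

Drop 1: T rot0 at col 1 lands with bottom-row=0; cleared 0 line(s) (total 0); column heights now [0 1 2 1 0 0], max=2
Drop 2: T rot3 at col 1 lands with bottom-row=2; cleared 0 line(s) (total 0); column heights now [0 4 5 1 0 0], max=5
Drop 3: L rot1 at col 1 lands with bottom-row=5; cleared 0 line(s) (total 0); column heights now [0 8 6 1 0 0], max=8
Drop 4: I rot3 at col 5 lands with bottom-row=0; cleared 0 line(s) (total 0); column heights now [0 8 6 1 0 4], max=8
Test piece S rot1 at col 0 (width 2): heights before test = [0 8 6 1 0 4]; fits = False

Answer: no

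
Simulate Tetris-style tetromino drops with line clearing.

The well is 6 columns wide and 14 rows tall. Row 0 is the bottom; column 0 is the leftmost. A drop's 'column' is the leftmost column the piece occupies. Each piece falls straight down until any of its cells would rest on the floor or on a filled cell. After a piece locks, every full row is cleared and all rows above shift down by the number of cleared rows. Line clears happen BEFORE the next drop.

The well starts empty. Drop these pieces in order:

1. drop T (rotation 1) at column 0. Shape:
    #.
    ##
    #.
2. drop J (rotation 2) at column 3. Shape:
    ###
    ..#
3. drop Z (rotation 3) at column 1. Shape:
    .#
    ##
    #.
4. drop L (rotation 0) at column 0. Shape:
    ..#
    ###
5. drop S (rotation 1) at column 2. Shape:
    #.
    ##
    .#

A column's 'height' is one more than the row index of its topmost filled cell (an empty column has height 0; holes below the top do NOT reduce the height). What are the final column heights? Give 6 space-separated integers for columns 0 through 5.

Answer: 6 6 9 8 2 2

Derivation:
Drop 1: T rot1 at col 0 lands with bottom-row=0; cleared 0 line(s) (total 0); column heights now [3 2 0 0 0 0], max=3
Drop 2: J rot2 at col 3 lands with bottom-row=0; cleared 0 line(s) (total 0); column heights now [3 2 0 2 2 2], max=3
Drop 3: Z rot3 at col 1 lands with bottom-row=2; cleared 0 line(s) (total 0); column heights now [3 4 5 2 2 2], max=5
Drop 4: L rot0 at col 0 lands with bottom-row=5; cleared 0 line(s) (total 0); column heights now [6 6 7 2 2 2], max=7
Drop 5: S rot1 at col 2 lands with bottom-row=6; cleared 0 line(s) (total 0); column heights now [6 6 9 8 2 2], max=9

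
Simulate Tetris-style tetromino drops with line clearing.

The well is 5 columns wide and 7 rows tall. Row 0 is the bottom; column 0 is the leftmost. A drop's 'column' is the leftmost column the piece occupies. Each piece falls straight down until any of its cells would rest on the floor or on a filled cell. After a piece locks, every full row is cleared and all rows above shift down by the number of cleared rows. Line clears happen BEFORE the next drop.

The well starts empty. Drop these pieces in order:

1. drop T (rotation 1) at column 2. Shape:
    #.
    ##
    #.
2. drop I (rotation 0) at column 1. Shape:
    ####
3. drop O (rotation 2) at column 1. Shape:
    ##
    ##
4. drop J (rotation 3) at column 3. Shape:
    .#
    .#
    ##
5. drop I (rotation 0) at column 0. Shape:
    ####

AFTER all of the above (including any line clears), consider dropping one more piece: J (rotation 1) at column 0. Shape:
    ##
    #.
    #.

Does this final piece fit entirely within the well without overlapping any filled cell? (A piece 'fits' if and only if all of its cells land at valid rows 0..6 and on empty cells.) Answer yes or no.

Drop 1: T rot1 at col 2 lands with bottom-row=0; cleared 0 line(s) (total 0); column heights now [0 0 3 2 0], max=3
Drop 2: I rot0 at col 1 lands with bottom-row=3; cleared 0 line(s) (total 0); column heights now [0 4 4 4 4], max=4
Drop 3: O rot2 at col 1 lands with bottom-row=4; cleared 0 line(s) (total 0); column heights now [0 6 6 4 4], max=6
Drop 4: J rot3 at col 3 lands with bottom-row=4; cleared 0 line(s) (total 0); column heights now [0 6 6 5 7], max=7
Drop 5: I rot0 at col 0 lands with bottom-row=6; cleared 1 line(s) (total 1); column heights now [0 6 6 5 6], max=6
Test piece J rot1 at col 0 (width 2): heights before test = [0 6 6 5 6]; fits = True

Answer: yes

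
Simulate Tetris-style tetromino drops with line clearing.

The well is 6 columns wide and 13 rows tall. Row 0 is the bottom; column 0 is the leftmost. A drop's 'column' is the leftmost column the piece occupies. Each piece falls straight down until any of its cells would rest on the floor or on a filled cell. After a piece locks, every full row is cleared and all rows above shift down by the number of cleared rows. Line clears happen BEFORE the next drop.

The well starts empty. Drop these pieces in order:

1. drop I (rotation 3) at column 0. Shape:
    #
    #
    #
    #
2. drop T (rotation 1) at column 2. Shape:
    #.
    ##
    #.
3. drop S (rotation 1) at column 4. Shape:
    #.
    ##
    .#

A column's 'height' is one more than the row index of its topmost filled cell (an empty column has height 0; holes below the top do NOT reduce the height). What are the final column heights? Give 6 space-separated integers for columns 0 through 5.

Drop 1: I rot3 at col 0 lands with bottom-row=0; cleared 0 line(s) (total 0); column heights now [4 0 0 0 0 0], max=4
Drop 2: T rot1 at col 2 lands with bottom-row=0; cleared 0 line(s) (total 0); column heights now [4 0 3 2 0 0], max=4
Drop 3: S rot1 at col 4 lands with bottom-row=0; cleared 0 line(s) (total 0); column heights now [4 0 3 2 3 2], max=4

Answer: 4 0 3 2 3 2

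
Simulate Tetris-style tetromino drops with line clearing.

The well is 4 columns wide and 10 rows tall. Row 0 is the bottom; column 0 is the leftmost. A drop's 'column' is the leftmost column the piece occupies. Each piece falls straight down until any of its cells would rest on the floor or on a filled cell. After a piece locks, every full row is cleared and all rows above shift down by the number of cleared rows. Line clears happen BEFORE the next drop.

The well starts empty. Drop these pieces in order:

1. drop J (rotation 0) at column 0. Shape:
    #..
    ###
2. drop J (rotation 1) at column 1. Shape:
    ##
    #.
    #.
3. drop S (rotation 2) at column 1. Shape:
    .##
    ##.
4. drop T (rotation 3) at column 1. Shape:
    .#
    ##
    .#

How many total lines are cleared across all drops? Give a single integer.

Drop 1: J rot0 at col 0 lands with bottom-row=0; cleared 0 line(s) (total 0); column heights now [2 1 1 0], max=2
Drop 2: J rot1 at col 1 lands with bottom-row=1; cleared 0 line(s) (total 0); column heights now [2 4 4 0], max=4
Drop 3: S rot2 at col 1 lands with bottom-row=4; cleared 0 line(s) (total 0); column heights now [2 5 6 6], max=6
Drop 4: T rot3 at col 1 lands with bottom-row=6; cleared 0 line(s) (total 0); column heights now [2 8 9 6], max=9

Answer: 0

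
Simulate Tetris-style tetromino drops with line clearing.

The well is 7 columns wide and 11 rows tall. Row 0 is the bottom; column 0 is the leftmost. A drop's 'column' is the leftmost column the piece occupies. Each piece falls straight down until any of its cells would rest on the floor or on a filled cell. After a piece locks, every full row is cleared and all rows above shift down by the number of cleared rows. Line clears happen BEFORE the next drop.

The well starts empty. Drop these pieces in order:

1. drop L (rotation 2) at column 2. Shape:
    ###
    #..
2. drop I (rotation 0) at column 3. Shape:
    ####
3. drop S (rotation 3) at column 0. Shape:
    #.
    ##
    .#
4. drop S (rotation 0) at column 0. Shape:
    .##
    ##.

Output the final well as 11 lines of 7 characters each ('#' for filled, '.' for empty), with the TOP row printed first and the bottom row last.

Answer: .......
.......
.......
.......
.......
.......
.##....
##.....
#..####
#####..
.##....

Derivation:
Drop 1: L rot2 at col 2 lands with bottom-row=0; cleared 0 line(s) (total 0); column heights now [0 0 2 2 2 0 0], max=2
Drop 2: I rot0 at col 3 lands with bottom-row=2; cleared 0 line(s) (total 0); column heights now [0 0 2 3 3 3 3], max=3
Drop 3: S rot3 at col 0 lands with bottom-row=0; cleared 0 line(s) (total 0); column heights now [3 2 2 3 3 3 3], max=3
Drop 4: S rot0 at col 0 lands with bottom-row=3; cleared 0 line(s) (total 0); column heights now [4 5 5 3 3 3 3], max=5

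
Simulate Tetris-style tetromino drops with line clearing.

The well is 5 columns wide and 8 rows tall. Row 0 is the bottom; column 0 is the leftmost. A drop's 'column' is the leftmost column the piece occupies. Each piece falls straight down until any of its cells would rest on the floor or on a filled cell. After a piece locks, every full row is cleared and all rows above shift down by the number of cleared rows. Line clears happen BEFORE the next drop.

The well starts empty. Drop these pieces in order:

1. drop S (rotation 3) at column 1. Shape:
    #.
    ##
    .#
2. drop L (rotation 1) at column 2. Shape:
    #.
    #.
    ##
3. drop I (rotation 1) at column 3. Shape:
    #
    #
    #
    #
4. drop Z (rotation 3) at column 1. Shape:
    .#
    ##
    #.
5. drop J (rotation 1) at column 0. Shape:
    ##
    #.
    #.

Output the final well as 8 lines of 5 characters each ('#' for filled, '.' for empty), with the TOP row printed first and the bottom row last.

Drop 1: S rot3 at col 1 lands with bottom-row=0; cleared 0 line(s) (total 0); column heights now [0 3 2 0 0], max=3
Drop 2: L rot1 at col 2 lands with bottom-row=2; cleared 0 line(s) (total 0); column heights now [0 3 5 3 0], max=5
Drop 3: I rot1 at col 3 lands with bottom-row=3; cleared 0 line(s) (total 0); column heights now [0 3 5 7 0], max=7
Drop 4: Z rot3 at col 1 lands with bottom-row=4; cleared 0 line(s) (total 0); column heights now [0 6 7 7 0], max=7
Drop 5: J rot1 at col 0 lands with bottom-row=4; cleared 0 line(s) (total 0); column heights now [7 7 7 7 0], max=7

Answer: .....
####.
####.
####.
..##.
.###.
.##..
..#..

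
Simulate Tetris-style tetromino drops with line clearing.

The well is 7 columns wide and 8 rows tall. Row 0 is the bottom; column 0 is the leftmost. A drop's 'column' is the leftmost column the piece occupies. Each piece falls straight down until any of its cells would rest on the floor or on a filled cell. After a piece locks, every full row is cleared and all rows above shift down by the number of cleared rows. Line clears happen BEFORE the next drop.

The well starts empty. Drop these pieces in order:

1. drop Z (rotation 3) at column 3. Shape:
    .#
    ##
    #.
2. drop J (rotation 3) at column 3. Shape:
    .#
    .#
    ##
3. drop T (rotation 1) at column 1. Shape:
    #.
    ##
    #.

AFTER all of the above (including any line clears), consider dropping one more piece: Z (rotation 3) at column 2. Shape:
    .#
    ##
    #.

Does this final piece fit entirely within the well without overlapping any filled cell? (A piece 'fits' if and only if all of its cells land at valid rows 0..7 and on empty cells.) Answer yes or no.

Drop 1: Z rot3 at col 3 lands with bottom-row=0; cleared 0 line(s) (total 0); column heights now [0 0 0 2 3 0 0], max=3
Drop 2: J rot3 at col 3 lands with bottom-row=3; cleared 0 line(s) (total 0); column heights now [0 0 0 4 6 0 0], max=6
Drop 3: T rot1 at col 1 lands with bottom-row=0; cleared 0 line(s) (total 0); column heights now [0 3 2 4 6 0 0], max=6
Test piece Z rot3 at col 2 (width 2): heights before test = [0 3 2 4 6 0 0]; fits = True

Answer: yes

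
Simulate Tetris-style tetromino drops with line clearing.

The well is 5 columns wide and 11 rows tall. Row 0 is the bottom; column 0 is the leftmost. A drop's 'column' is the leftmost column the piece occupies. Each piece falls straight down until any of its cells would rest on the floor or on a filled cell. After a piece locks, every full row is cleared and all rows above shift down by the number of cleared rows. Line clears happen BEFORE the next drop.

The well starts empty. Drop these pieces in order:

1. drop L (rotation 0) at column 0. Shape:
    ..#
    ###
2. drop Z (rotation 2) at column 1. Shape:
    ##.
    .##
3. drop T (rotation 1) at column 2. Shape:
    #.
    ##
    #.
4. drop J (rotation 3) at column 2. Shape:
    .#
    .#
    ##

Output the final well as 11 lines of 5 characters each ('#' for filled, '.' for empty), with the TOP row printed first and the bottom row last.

Drop 1: L rot0 at col 0 lands with bottom-row=0; cleared 0 line(s) (total 0); column heights now [1 1 2 0 0], max=2
Drop 2: Z rot2 at col 1 lands with bottom-row=2; cleared 0 line(s) (total 0); column heights now [1 4 4 3 0], max=4
Drop 3: T rot1 at col 2 lands with bottom-row=4; cleared 0 line(s) (total 0); column heights now [1 4 7 6 0], max=7
Drop 4: J rot3 at col 2 lands with bottom-row=7; cleared 0 line(s) (total 0); column heights now [1 4 8 10 0], max=10

Answer: .....
...#.
...#.
..##.
..#..
..##.
..#..
.##..
..##.
..#..
###..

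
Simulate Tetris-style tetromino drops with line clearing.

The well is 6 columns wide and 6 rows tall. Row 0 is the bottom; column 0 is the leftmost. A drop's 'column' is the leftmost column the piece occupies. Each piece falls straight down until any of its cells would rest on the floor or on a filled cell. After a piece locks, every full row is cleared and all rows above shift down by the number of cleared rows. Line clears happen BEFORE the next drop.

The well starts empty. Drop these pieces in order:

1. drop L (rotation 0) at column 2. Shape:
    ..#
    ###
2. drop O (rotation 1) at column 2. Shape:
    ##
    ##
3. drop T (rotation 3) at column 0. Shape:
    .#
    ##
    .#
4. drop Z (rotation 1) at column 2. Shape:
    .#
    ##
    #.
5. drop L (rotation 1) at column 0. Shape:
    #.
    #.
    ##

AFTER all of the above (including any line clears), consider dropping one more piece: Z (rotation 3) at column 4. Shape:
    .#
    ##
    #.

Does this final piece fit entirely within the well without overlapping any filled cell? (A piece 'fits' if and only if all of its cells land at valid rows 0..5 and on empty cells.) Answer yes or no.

Drop 1: L rot0 at col 2 lands with bottom-row=0; cleared 0 line(s) (total 0); column heights now [0 0 1 1 2 0], max=2
Drop 2: O rot1 at col 2 lands with bottom-row=1; cleared 0 line(s) (total 0); column heights now [0 0 3 3 2 0], max=3
Drop 3: T rot3 at col 0 lands with bottom-row=0; cleared 0 line(s) (total 0); column heights now [2 3 3 3 2 0], max=3
Drop 4: Z rot1 at col 2 lands with bottom-row=3; cleared 0 line(s) (total 0); column heights now [2 3 5 6 2 0], max=6
Drop 5: L rot1 at col 0 lands with bottom-row=3; cleared 0 line(s) (total 0); column heights now [6 4 5 6 2 0], max=6
Test piece Z rot3 at col 4 (width 2): heights before test = [6 4 5 6 2 0]; fits = True

Answer: yes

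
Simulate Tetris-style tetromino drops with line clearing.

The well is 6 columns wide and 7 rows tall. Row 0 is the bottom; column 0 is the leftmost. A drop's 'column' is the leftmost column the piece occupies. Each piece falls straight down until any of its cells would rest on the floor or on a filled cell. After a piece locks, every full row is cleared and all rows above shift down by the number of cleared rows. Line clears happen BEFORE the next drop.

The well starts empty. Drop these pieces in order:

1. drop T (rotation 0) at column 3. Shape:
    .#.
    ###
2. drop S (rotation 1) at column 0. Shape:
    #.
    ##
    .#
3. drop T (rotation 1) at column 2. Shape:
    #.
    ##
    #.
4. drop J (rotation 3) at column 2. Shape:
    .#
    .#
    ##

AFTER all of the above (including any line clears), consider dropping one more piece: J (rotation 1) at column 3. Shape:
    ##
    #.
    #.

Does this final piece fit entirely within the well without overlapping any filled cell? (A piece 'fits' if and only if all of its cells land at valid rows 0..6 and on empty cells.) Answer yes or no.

Answer: no

Derivation:
Drop 1: T rot0 at col 3 lands with bottom-row=0; cleared 0 line(s) (total 0); column heights now [0 0 0 1 2 1], max=2
Drop 2: S rot1 at col 0 lands with bottom-row=0; cleared 0 line(s) (total 0); column heights now [3 2 0 1 2 1], max=3
Drop 3: T rot1 at col 2 lands with bottom-row=0; cleared 0 line(s) (total 0); column heights now [3 2 3 2 2 1], max=3
Drop 4: J rot3 at col 2 lands with bottom-row=3; cleared 0 line(s) (total 0); column heights now [3 2 4 6 2 1], max=6
Test piece J rot1 at col 3 (width 2): heights before test = [3 2 4 6 2 1]; fits = False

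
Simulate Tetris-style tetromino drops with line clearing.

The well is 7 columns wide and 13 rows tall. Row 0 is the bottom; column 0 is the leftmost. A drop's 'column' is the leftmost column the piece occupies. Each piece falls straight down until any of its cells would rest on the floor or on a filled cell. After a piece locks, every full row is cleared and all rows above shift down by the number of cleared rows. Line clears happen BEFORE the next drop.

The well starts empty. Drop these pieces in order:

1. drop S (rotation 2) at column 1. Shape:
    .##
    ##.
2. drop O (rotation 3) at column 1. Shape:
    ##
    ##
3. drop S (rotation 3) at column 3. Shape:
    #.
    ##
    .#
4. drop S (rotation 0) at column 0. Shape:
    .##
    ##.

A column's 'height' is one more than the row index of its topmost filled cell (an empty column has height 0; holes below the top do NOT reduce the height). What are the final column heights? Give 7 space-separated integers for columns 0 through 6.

Drop 1: S rot2 at col 1 lands with bottom-row=0; cleared 0 line(s) (total 0); column heights now [0 1 2 2 0 0 0], max=2
Drop 2: O rot3 at col 1 lands with bottom-row=2; cleared 0 line(s) (total 0); column heights now [0 4 4 2 0 0 0], max=4
Drop 3: S rot3 at col 3 lands with bottom-row=1; cleared 0 line(s) (total 0); column heights now [0 4 4 4 3 0 0], max=4
Drop 4: S rot0 at col 0 lands with bottom-row=4; cleared 0 line(s) (total 0); column heights now [5 6 6 4 3 0 0], max=6

Answer: 5 6 6 4 3 0 0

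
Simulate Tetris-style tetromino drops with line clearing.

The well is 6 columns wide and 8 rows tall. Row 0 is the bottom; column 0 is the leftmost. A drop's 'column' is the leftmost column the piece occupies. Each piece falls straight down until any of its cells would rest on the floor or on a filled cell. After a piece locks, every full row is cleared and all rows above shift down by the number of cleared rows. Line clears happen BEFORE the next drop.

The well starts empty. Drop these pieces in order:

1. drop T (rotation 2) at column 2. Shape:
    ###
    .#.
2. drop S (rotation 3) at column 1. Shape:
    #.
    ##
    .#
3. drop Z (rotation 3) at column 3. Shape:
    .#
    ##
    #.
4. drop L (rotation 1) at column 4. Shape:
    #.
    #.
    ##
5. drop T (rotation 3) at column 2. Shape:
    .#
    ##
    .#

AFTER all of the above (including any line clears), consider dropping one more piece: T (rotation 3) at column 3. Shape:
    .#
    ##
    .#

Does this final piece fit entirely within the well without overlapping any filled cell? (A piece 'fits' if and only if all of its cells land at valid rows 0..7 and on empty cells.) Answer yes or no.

Drop 1: T rot2 at col 2 lands with bottom-row=0; cleared 0 line(s) (total 0); column heights now [0 0 2 2 2 0], max=2
Drop 2: S rot3 at col 1 lands with bottom-row=2; cleared 0 line(s) (total 0); column heights now [0 5 4 2 2 0], max=5
Drop 3: Z rot3 at col 3 lands with bottom-row=2; cleared 0 line(s) (total 0); column heights now [0 5 4 4 5 0], max=5
Drop 4: L rot1 at col 4 lands with bottom-row=5; cleared 0 line(s) (total 0); column heights now [0 5 4 4 8 6], max=8
Drop 5: T rot3 at col 2 lands with bottom-row=4; cleared 0 line(s) (total 0); column heights now [0 5 6 7 8 6], max=8
Test piece T rot3 at col 3 (width 2): heights before test = [0 5 6 7 8 6]; fits = False

Answer: no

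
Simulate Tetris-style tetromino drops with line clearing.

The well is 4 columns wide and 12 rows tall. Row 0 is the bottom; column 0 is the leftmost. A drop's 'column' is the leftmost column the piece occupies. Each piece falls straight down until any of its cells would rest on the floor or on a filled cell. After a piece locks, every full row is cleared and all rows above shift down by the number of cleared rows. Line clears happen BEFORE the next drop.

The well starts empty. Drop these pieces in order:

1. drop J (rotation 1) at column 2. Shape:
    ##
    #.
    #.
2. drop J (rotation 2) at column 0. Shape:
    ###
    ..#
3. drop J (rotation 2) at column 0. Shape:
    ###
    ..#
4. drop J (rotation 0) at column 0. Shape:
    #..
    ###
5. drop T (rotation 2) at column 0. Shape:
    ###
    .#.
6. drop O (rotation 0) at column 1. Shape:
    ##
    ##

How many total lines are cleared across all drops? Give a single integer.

Answer: 0

Derivation:
Drop 1: J rot1 at col 2 lands with bottom-row=0; cleared 0 line(s) (total 0); column heights now [0 0 3 3], max=3
Drop 2: J rot2 at col 0 lands with bottom-row=3; cleared 0 line(s) (total 0); column heights now [5 5 5 3], max=5
Drop 3: J rot2 at col 0 lands with bottom-row=5; cleared 0 line(s) (total 0); column heights now [7 7 7 3], max=7
Drop 4: J rot0 at col 0 lands with bottom-row=7; cleared 0 line(s) (total 0); column heights now [9 8 8 3], max=9
Drop 5: T rot2 at col 0 lands with bottom-row=8; cleared 0 line(s) (total 0); column heights now [10 10 10 3], max=10
Drop 6: O rot0 at col 1 lands with bottom-row=10; cleared 0 line(s) (total 0); column heights now [10 12 12 3], max=12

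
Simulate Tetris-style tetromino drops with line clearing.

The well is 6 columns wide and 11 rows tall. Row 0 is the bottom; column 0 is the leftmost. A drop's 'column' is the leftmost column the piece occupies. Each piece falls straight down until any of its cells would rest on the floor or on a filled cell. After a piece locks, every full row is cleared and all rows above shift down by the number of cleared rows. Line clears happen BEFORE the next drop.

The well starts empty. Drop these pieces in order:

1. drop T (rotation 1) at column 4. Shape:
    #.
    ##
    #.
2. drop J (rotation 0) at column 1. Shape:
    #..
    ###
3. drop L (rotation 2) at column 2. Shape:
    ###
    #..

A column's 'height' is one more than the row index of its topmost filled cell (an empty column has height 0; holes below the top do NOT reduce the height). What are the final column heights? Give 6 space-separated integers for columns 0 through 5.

Answer: 0 2 4 4 4 2

Derivation:
Drop 1: T rot1 at col 4 lands with bottom-row=0; cleared 0 line(s) (total 0); column heights now [0 0 0 0 3 2], max=3
Drop 2: J rot0 at col 1 lands with bottom-row=0; cleared 0 line(s) (total 0); column heights now [0 2 1 1 3 2], max=3
Drop 3: L rot2 at col 2 lands with bottom-row=2; cleared 0 line(s) (total 0); column heights now [0 2 4 4 4 2], max=4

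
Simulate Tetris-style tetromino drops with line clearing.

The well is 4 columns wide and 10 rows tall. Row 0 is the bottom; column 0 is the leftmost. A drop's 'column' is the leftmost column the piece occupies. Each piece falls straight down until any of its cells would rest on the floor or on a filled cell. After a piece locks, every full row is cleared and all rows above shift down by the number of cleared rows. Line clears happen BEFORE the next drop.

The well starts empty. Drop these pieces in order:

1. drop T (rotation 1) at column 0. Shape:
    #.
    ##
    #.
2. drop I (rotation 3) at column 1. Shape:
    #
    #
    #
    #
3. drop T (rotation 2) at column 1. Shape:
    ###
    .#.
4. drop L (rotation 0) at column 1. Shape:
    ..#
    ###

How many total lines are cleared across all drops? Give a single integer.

Answer: 0

Derivation:
Drop 1: T rot1 at col 0 lands with bottom-row=0; cleared 0 line(s) (total 0); column heights now [3 2 0 0], max=3
Drop 2: I rot3 at col 1 lands with bottom-row=2; cleared 0 line(s) (total 0); column heights now [3 6 0 0], max=6
Drop 3: T rot2 at col 1 lands with bottom-row=5; cleared 0 line(s) (total 0); column heights now [3 7 7 7], max=7
Drop 4: L rot0 at col 1 lands with bottom-row=7; cleared 0 line(s) (total 0); column heights now [3 8 8 9], max=9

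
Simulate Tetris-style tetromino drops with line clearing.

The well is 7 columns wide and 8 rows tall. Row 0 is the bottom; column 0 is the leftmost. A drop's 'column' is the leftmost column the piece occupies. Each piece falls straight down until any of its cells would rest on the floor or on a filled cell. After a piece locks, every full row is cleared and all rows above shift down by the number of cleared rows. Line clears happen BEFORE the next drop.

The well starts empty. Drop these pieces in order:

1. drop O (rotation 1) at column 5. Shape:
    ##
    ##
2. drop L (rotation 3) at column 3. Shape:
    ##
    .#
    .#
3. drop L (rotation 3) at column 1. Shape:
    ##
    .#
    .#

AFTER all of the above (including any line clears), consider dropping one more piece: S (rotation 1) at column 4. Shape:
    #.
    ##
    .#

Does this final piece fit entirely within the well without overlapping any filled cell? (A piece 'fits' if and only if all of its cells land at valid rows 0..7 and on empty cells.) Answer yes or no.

Drop 1: O rot1 at col 5 lands with bottom-row=0; cleared 0 line(s) (total 0); column heights now [0 0 0 0 0 2 2], max=2
Drop 2: L rot3 at col 3 lands with bottom-row=0; cleared 0 line(s) (total 0); column heights now [0 0 0 3 3 2 2], max=3
Drop 3: L rot3 at col 1 lands with bottom-row=0; cleared 0 line(s) (total 0); column heights now [0 3 3 3 3 2 2], max=3
Test piece S rot1 at col 4 (width 2): heights before test = [0 3 3 3 3 2 2]; fits = True

Answer: yes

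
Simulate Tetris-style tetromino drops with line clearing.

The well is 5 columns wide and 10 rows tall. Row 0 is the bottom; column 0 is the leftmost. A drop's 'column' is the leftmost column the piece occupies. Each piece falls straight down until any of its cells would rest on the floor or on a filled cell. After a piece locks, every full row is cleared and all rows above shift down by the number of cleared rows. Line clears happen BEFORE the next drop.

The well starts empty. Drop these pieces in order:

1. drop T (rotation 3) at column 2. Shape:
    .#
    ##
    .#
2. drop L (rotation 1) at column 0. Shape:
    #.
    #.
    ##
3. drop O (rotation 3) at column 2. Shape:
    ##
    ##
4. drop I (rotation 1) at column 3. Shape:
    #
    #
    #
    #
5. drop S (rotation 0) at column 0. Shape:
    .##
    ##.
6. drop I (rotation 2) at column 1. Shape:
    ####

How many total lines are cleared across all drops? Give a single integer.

Drop 1: T rot3 at col 2 lands with bottom-row=0; cleared 0 line(s) (total 0); column heights now [0 0 2 3 0], max=3
Drop 2: L rot1 at col 0 lands with bottom-row=0; cleared 0 line(s) (total 0); column heights now [3 1 2 3 0], max=3
Drop 3: O rot3 at col 2 lands with bottom-row=3; cleared 0 line(s) (total 0); column heights now [3 1 5 5 0], max=5
Drop 4: I rot1 at col 3 lands with bottom-row=5; cleared 0 line(s) (total 0); column heights now [3 1 5 9 0], max=9
Drop 5: S rot0 at col 0 lands with bottom-row=4; cleared 0 line(s) (total 0); column heights now [5 6 6 9 0], max=9
Drop 6: I rot2 at col 1 lands with bottom-row=9; cleared 0 line(s) (total 0); column heights now [5 10 10 10 10], max=10

Answer: 0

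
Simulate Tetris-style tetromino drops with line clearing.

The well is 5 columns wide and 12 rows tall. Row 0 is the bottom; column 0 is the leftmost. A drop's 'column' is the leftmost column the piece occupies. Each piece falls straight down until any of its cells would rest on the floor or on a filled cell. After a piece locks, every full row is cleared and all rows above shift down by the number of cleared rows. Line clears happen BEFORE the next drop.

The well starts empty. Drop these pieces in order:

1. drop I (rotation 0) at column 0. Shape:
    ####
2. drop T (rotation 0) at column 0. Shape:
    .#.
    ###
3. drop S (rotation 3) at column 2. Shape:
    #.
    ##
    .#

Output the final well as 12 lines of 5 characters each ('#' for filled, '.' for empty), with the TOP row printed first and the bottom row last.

Answer: .....
.....
.....
.....
.....
.....
.....
.....
..#..
.###.
####.
####.

Derivation:
Drop 1: I rot0 at col 0 lands with bottom-row=0; cleared 0 line(s) (total 0); column heights now [1 1 1 1 0], max=1
Drop 2: T rot0 at col 0 lands with bottom-row=1; cleared 0 line(s) (total 0); column heights now [2 3 2 1 0], max=3
Drop 3: S rot3 at col 2 lands with bottom-row=1; cleared 0 line(s) (total 0); column heights now [2 3 4 3 0], max=4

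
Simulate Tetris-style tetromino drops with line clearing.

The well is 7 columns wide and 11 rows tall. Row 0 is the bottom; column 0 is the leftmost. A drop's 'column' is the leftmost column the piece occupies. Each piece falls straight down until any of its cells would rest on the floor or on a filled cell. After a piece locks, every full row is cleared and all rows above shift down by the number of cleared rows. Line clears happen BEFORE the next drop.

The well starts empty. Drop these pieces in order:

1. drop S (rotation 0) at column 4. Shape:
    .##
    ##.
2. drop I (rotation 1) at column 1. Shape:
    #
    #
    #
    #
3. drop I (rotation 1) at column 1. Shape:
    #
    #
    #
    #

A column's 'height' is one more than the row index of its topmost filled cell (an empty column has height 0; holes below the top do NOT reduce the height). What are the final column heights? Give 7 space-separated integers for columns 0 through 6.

Drop 1: S rot0 at col 4 lands with bottom-row=0; cleared 0 line(s) (total 0); column heights now [0 0 0 0 1 2 2], max=2
Drop 2: I rot1 at col 1 lands with bottom-row=0; cleared 0 line(s) (total 0); column heights now [0 4 0 0 1 2 2], max=4
Drop 3: I rot1 at col 1 lands with bottom-row=4; cleared 0 line(s) (total 0); column heights now [0 8 0 0 1 2 2], max=8

Answer: 0 8 0 0 1 2 2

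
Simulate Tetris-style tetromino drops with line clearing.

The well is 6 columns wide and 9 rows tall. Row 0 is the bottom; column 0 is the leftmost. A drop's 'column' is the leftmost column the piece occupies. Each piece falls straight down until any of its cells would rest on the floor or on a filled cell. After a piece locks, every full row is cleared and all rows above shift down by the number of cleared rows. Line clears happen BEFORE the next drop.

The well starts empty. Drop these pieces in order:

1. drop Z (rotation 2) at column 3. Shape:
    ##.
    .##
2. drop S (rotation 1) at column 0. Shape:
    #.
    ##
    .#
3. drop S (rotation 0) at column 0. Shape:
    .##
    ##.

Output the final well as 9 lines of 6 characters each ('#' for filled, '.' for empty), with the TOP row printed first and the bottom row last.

Answer: ......
......
......
......
.##...
##....
#.....
##.##.
.#..##

Derivation:
Drop 1: Z rot2 at col 3 lands with bottom-row=0; cleared 0 line(s) (total 0); column heights now [0 0 0 2 2 1], max=2
Drop 2: S rot1 at col 0 lands with bottom-row=0; cleared 0 line(s) (total 0); column heights now [3 2 0 2 2 1], max=3
Drop 3: S rot0 at col 0 lands with bottom-row=3; cleared 0 line(s) (total 0); column heights now [4 5 5 2 2 1], max=5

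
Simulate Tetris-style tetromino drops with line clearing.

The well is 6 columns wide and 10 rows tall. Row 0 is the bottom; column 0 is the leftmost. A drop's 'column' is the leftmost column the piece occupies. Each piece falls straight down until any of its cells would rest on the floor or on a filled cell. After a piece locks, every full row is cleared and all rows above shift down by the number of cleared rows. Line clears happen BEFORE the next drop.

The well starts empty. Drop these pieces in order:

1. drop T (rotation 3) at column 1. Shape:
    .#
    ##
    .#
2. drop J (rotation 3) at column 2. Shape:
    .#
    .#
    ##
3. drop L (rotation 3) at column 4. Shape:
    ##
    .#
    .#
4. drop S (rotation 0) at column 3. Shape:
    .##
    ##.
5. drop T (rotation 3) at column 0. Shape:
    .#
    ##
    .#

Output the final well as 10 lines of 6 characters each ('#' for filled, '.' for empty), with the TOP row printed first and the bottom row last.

Drop 1: T rot3 at col 1 lands with bottom-row=0; cleared 0 line(s) (total 0); column heights now [0 2 3 0 0 0], max=3
Drop 2: J rot3 at col 2 lands with bottom-row=3; cleared 0 line(s) (total 0); column heights now [0 2 4 6 0 0], max=6
Drop 3: L rot3 at col 4 lands with bottom-row=0; cleared 0 line(s) (total 0); column heights now [0 2 4 6 3 3], max=6
Drop 4: S rot0 at col 3 lands with bottom-row=6; cleared 0 line(s) (total 0); column heights now [0 2 4 7 8 8], max=8
Drop 5: T rot3 at col 0 lands with bottom-row=2; cleared 0 line(s) (total 0); column heights now [4 5 4 7 8 8], max=8

Answer: ......
......
....##
...##.
...#..
.#.#..
####..
.##.##
.##..#
..#..#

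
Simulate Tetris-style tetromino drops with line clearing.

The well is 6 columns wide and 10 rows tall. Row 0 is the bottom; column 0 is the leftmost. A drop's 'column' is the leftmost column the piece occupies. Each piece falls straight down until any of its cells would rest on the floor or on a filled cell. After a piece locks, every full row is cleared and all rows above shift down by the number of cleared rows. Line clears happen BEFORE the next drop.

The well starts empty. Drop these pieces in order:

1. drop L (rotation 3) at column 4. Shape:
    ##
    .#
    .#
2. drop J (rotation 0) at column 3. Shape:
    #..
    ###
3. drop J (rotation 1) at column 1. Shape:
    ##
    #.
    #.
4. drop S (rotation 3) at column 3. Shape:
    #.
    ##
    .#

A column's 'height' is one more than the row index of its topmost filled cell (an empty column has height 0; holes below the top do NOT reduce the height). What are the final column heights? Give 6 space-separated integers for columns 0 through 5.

Drop 1: L rot3 at col 4 lands with bottom-row=0; cleared 0 line(s) (total 0); column heights now [0 0 0 0 3 3], max=3
Drop 2: J rot0 at col 3 lands with bottom-row=3; cleared 0 line(s) (total 0); column heights now [0 0 0 5 4 4], max=5
Drop 3: J rot1 at col 1 lands with bottom-row=0; cleared 0 line(s) (total 0); column heights now [0 3 3 5 4 4], max=5
Drop 4: S rot3 at col 3 lands with bottom-row=4; cleared 0 line(s) (total 0); column heights now [0 3 3 7 6 4], max=7

Answer: 0 3 3 7 6 4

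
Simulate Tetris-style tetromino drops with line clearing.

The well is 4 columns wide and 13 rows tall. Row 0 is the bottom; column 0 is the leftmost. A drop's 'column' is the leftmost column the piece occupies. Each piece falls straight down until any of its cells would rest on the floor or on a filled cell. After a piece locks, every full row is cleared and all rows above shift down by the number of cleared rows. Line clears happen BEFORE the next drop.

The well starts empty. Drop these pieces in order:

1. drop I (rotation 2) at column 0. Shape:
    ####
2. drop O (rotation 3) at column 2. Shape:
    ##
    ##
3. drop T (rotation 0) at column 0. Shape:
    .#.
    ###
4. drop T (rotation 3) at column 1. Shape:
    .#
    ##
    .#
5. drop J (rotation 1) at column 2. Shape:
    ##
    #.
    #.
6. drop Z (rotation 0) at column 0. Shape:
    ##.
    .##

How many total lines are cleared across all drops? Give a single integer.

Answer: 1

Derivation:
Drop 1: I rot2 at col 0 lands with bottom-row=0; cleared 1 line(s) (total 1); column heights now [0 0 0 0], max=0
Drop 2: O rot3 at col 2 lands with bottom-row=0; cleared 0 line(s) (total 1); column heights now [0 0 2 2], max=2
Drop 3: T rot0 at col 0 lands with bottom-row=2; cleared 0 line(s) (total 1); column heights now [3 4 3 2], max=4
Drop 4: T rot3 at col 1 lands with bottom-row=3; cleared 0 line(s) (total 1); column heights now [3 5 6 2], max=6
Drop 5: J rot1 at col 2 lands with bottom-row=6; cleared 0 line(s) (total 1); column heights now [3 5 9 9], max=9
Drop 6: Z rot0 at col 0 lands with bottom-row=9; cleared 0 line(s) (total 1); column heights now [11 11 10 9], max=11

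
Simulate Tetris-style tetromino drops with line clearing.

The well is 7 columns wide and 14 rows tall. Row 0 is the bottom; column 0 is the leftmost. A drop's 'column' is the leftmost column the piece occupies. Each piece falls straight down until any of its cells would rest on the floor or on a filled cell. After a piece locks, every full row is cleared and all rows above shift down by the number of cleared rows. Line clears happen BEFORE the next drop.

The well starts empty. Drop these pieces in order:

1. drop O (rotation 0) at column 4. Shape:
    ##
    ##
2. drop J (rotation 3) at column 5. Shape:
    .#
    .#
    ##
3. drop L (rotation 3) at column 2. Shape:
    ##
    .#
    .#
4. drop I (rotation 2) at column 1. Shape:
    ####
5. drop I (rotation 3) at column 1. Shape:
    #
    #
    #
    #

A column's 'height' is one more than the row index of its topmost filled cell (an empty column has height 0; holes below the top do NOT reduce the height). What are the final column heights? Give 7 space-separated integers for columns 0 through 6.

Drop 1: O rot0 at col 4 lands with bottom-row=0; cleared 0 line(s) (total 0); column heights now [0 0 0 0 2 2 0], max=2
Drop 2: J rot3 at col 5 lands with bottom-row=2; cleared 0 line(s) (total 0); column heights now [0 0 0 0 2 3 5], max=5
Drop 3: L rot3 at col 2 lands with bottom-row=0; cleared 0 line(s) (total 0); column heights now [0 0 3 3 2 3 5], max=5
Drop 4: I rot2 at col 1 lands with bottom-row=3; cleared 0 line(s) (total 0); column heights now [0 4 4 4 4 3 5], max=5
Drop 5: I rot3 at col 1 lands with bottom-row=4; cleared 0 line(s) (total 0); column heights now [0 8 4 4 4 3 5], max=8

Answer: 0 8 4 4 4 3 5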